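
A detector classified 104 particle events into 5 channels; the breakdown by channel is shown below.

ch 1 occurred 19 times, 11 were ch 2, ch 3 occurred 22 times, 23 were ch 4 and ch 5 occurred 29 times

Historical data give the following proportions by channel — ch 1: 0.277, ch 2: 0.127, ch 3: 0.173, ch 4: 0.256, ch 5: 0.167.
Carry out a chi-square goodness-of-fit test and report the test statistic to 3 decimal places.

Expected counts E_i = n·p_i: 104×0.277 = 28.808, 104×0.127 = 13.208, 104×0.173 = 17.992, 104×0.256 = 26.624, 104×0.167 = 17.368.
χ² = (19−28.808)²/28.808 + (11−13.208)²/13.208 + (22−17.992)²/17.992 + (23−26.624)²/26.624 + (29−17.368)²/17.368
   = 3.3392 + 0.3691 + 0.8928 + 0.4933 + 7.7904
Sum = 12.885

12.885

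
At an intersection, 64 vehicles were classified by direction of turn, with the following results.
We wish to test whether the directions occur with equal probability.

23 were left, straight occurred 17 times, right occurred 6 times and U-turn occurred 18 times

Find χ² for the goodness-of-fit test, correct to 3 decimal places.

Expected count for each of the 4 categories: 64/4 = 16.
χ² = (23−16)²/16 + (17−16)²/16 + (6−16)²/16 + (18−16)²/16
   = 3.0625 + 0.0625 + 6.2500 + 0.2500
Sum = 9.625

9.625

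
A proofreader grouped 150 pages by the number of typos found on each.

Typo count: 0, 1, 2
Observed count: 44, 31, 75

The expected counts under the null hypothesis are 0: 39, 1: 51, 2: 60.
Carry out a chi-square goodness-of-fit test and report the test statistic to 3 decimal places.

cat         O        E   (O−E)²/E
0          44       39     0.6410
1          31       51     7.8431
2          75       60     3.7500
Sum = 12.234

12.234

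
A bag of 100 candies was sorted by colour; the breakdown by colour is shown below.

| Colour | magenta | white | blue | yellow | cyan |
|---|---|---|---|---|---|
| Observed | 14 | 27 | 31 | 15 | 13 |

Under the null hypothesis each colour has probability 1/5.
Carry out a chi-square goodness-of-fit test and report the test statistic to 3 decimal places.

Expected count for each of the 5 categories: 100/5 = 20.
χ² = (14−20)²/20 + (27−20)²/20 + (31−20)²/20 + (15−20)²/20 + (13−20)²/20
   = 1.8000 + 2.4500 + 6.0500 + 1.2500 + 2.4500
Sum = 14.000

14.000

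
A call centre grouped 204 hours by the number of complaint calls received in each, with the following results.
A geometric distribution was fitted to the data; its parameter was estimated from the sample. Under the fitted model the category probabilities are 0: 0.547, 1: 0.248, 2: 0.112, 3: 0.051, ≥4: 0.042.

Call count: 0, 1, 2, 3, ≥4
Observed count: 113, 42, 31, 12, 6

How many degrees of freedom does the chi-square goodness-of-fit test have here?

There are k = 5 categories and 1 parameter estimated from the data, so df = 5 − 1 − 1 = 3.

3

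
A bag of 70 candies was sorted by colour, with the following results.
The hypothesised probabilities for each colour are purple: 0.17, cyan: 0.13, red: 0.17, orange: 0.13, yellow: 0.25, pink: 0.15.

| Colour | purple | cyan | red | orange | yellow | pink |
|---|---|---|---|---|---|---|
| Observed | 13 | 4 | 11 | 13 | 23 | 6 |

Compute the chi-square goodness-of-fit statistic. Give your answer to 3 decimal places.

Expected counts E_i = n·p_i: 70×0.17 = 11.9, 70×0.13 = 9.1, 70×0.17 = 11.9, 70×0.13 = 9.1, 70×0.25 = 17.5, 70×0.15 = 10.5.
χ² = (13−11.9)²/11.9 + (4−9.1)²/9.1 + (11−11.9)²/11.9 + (13−9.1)²/9.1 + (23−17.5)²/17.5 + (6−10.5)²/10.5
   = 0.1017 + 2.8582 + 0.0681 + 1.6714 + 1.7286 + 1.9286
Sum = 8.357

8.357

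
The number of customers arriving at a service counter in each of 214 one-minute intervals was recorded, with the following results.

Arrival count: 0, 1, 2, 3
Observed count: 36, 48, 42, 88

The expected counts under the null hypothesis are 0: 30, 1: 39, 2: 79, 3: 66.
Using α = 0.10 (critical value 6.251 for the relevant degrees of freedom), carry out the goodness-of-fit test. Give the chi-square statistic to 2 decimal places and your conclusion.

cat         O        E   (O−E)²/E
0          36       30      1.200
1          48       39      2.077
2          42       79     17.329
3          88       66      7.333
Sum = 27.94
df = 3. Since 27.94 > 6.251, we reject H₀.

27.94; reject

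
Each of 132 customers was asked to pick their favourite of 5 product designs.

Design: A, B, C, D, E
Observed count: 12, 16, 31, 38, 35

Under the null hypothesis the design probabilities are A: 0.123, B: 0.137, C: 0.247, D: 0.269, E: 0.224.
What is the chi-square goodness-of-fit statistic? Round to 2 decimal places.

2.60

Expected counts E_i = n·p_i: 132×0.123 = 16.236, 132×0.137 = 18.084, 132×0.247 = 32.604, 132×0.269 = 35.508, 132×0.224 = 29.568.
A: (12 − 16.236)²/16.236 = 17.943696/16.236 = 1.105
B: (16 − 18.084)²/18.084 = 4.343056/18.084 = 0.240
C: (31 − 32.604)²/32.604 = 2.572816/32.604 = 0.079
D: (38 − 35.508)²/35.508 = 6.210064/35.508 = 0.175
E: (35 − 29.568)²/29.568 = 29.506624/29.568 = 0.998
Sum = 2.60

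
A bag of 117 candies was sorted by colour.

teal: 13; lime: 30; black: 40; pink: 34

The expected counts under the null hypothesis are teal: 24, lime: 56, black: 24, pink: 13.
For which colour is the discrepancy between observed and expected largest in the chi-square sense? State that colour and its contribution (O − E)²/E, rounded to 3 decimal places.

teal: (13 − 24)²/24 = 121/24 = 5.0417
lime: (30 − 56)²/56 = 676/56 = 12.0714
black: (40 − 24)²/24 = 256/24 = 10.6667
pink: (34 − 13)²/13 = 441/13 = 33.9231
The largest term is for pink: 33.923.

pink, 33.923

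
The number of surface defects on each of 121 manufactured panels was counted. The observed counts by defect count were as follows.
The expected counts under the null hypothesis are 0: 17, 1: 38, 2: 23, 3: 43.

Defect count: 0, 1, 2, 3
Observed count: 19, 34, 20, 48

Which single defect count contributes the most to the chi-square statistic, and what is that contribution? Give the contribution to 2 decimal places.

3, 0.58

0: (19 − 17)²/17 = 4/17 = 0.235
1: (34 − 38)²/38 = 16/38 = 0.421
2: (20 − 23)²/23 = 9/23 = 0.391
3: (48 − 43)²/43 = 25/43 = 0.581
The largest term is for 3: 0.58.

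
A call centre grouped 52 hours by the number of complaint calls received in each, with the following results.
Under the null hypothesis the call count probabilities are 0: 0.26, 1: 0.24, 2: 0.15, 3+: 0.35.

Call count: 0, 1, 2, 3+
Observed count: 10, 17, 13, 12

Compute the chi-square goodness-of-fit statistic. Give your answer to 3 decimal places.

Expected counts E_i = n·p_i: 52×0.26 = 13.52, 52×0.24 = 12.48, 52×0.15 = 7.8, 52×0.35 = 18.2.
χ² = (10−13.52)²/13.52 + (17−12.48)²/12.48 + (13−7.8)²/7.8 + (12−18.2)²/18.2
   = 0.9164 + 1.6371 + 3.4667 + 2.1121
Sum = 8.132

8.132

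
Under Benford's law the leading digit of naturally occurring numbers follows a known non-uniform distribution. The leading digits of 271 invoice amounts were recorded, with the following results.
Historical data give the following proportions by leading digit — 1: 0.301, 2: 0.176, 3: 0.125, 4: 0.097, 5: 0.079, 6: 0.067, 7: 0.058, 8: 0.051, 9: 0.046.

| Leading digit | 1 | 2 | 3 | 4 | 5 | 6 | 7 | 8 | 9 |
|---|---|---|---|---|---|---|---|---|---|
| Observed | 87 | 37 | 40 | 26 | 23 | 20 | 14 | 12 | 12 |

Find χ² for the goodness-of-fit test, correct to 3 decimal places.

4.621

Expected counts E_i = n·p_i: 271×0.301 = 81.571, 271×0.176 = 47.696, 271×0.125 = 33.875, 271×0.097 = 26.287, 271×0.079 = 21.409, 271×0.067 = 18.157, 271×0.058 = 15.718, 271×0.051 = 13.821, 271×0.046 = 12.466.
χ² = (87−81.571)²/81.571 + (37−47.696)²/47.696 + (40−33.875)²/33.875 + (26−26.287)²/26.287 + (23−21.409)²/21.409 + (20−18.157)²/18.157 + (14−15.718)²/15.718 + (12−13.821)²/13.821 + (12−12.466)²/12.466
   = 0.3613 + 2.3986 + 1.1075 + 0.0031 + 0.1182 + 0.1871 + 0.1878 + 0.2399 + 0.0174
Sum = 4.621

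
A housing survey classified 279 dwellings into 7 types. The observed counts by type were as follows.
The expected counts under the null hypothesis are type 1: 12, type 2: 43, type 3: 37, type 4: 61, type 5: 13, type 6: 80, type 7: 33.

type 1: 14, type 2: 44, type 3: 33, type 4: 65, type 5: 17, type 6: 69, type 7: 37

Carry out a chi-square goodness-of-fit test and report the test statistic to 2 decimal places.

4.28

type 1: (14 − 12)²/12 = 4/12 = 0.333
type 2: (44 − 43)²/43 = 1/43 = 0.023
type 3: (33 − 37)²/37 = 16/37 = 0.432
type 4: (65 − 61)²/61 = 16/61 = 0.262
type 5: (17 − 13)²/13 = 16/13 = 1.231
type 6: (69 − 80)²/80 = 121/80 = 1.513
type 7: (37 − 33)²/33 = 16/33 = 0.485
Sum = 4.28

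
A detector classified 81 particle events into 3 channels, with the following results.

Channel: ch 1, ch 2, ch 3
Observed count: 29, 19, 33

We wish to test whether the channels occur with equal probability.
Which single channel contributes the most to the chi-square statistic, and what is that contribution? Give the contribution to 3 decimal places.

ch 2, 2.370

Expected count for each of the 3 categories: 81/3 = 27.
cat         O        E   (O−E)²/E
ch 1       29       27     0.1481
ch 2       19       27     2.3704
ch 3       33       27     1.3333
The largest term is for ch 2: 2.370.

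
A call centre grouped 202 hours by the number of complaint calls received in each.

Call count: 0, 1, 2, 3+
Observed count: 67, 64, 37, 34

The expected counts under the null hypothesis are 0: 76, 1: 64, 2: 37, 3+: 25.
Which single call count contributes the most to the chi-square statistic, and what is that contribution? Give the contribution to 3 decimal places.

χ² = (67−76)²/76 + (64−64)²/64 + (37−37)²/37 + (34−25)²/25
   = 1.0658 + 0.0000 + 0.0000 + 3.2400
The largest term is for 3+: 3.240.

3+, 3.240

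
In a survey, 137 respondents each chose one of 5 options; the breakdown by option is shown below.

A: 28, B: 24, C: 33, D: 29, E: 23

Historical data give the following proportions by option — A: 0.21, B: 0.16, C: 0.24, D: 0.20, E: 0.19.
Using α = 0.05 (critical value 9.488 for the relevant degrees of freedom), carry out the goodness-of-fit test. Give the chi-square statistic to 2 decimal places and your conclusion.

Expected counts E_i = n·p_i: 137×0.21 = 28.77, 137×0.16 = 21.92, 137×0.24 = 32.88, 137×0.20 = 27.4, 137×0.19 = 26.03.
cat         O        E   (O−E)²/E
A          28    28.77      0.021
B          24    21.92      0.197
C          33    32.88      0.000
D          29     27.4      0.093
E          23    26.03      0.353
Sum = 0.66
df = 4. Since 0.66 < 9.488, we do not reject H₀.

0.66; do not reject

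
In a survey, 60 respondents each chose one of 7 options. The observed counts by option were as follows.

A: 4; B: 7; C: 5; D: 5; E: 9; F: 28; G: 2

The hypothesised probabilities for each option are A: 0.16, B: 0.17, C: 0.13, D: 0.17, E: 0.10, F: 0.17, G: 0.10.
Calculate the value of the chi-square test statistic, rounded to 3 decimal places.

43.156

Expected counts E_i = n·p_i: 60×0.16 = 9.6, 60×0.17 = 10.2, 60×0.13 = 7.8, 60×0.17 = 10.2, 60×0.10 = 6, 60×0.17 = 10.2, 60×0.10 = 6.
A: (4 − 9.6)²/9.6 = 31.36/9.6 = 3.2667
B: (7 − 10.2)²/10.2 = 10.24/10.2 = 1.0039
C: (5 − 7.8)²/7.8 = 7.84/7.8 = 1.0051
D: (5 − 10.2)²/10.2 = 27.04/10.2 = 2.6510
E: (9 − 6)²/6 = 9/6 = 1.5000
F: (28 − 10.2)²/10.2 = 316.84/10.2 = 31.0627
G: (2 − 6)²/6 = 16/6 = 2.6667
Sum = 43.156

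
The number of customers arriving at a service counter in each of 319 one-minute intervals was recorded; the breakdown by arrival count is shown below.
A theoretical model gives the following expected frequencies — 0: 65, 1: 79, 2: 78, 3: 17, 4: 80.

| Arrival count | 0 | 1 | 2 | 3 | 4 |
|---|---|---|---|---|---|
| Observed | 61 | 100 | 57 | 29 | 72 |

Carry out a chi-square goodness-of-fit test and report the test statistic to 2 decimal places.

χ² = (61−65)²/65 + (100−79)²/79 + (57−78)²/78 + (29−17)²/17 + (72−80)²/80
   = 0.246 + 5.582 + 5.654 + 8.471 + 0.800
Sum = 20.75

20.75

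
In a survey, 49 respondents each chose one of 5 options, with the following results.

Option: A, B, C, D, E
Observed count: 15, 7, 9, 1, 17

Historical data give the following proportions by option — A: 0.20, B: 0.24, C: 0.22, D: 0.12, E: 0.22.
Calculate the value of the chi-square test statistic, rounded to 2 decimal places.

12.62

Expected counts E_i = n·p_i: 49×0.20 = 9.8, 49×0.24 = 11.76, 49×0.22 = 10.78, 49×0.12 = 5.88, 49×0.22 = 10.78.
A: (15 − 9.8)²/9.8 = 27.04/9.8 = 2.759
B: (7 − 11.76)²/11.76 = 22.6576/11.76 = 1.927
C: (9 − 10.78)²/10.78 = 3.1684/10.78 = 0.294
D: (1 − 5.88)²/5.88 = 23.8144/5.88 = 4.050
E: (17 − 10.78)²/10.78 = 38.6884/10.78 = 3.589
Sum = 12.62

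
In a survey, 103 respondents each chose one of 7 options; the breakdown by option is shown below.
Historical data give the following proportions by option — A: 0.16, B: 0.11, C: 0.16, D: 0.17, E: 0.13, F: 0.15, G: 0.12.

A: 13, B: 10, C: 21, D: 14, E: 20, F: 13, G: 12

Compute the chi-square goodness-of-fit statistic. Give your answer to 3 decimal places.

Expected counts E_i = n·p_i: 103×0.16 = 16.48, 103×0.11 = 11.33, 103×0.16 = 16.48, 103×0.17 = 17.51, 103×0.13 = 13.39, 103×0.15 = 15.45, 103×0.12 = 12.36.
χ² = (13−16.48)²/16.48 + (10−11.33)²/11.33 + (21−16.48)²/16.48 + (14−17.51)²/17.51 + (20−13.39)²/13.39 + (13−15.45)²/15.45 + (12−12.36)²/12.36
   = 0.7349 + 0.1561 + 1.2397 + 0.7036 + 3.2630 + 0.3885 + 0.0105
Sum = 6.496

6.496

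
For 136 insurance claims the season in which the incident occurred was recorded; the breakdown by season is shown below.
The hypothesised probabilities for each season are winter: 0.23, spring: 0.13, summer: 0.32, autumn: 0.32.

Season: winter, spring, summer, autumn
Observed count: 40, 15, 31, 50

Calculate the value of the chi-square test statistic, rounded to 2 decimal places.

7.40

Expected counts E_i = n·p_i: 136×0.23 = 31.28, 136×0.13 = 17.68, 136×0.32 = 43.52, 136×0.32 = 43.52.
χ² = (40−31.28)²/31.28 + (15−17.68)²/17.68 + (31−43.52)²/43.52 + (50−43.52)²/43.52
   = 2.431 + 0.406 + 3.602 + 0.965
Sum = 7.40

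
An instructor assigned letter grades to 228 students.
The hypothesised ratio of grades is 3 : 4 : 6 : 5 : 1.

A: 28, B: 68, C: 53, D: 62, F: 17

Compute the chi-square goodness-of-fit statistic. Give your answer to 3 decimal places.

Ratio total = 19. Expected counts: 228×3/19 = 36, 228×4/19 = 48, 228×6/19 = 72, 228×5/19 = 60, 228×1/19 = 12.
cat         O        E   (O−E)²/E
A          28       36     1.7778
B          68       48     8.3333
C          53       72     5.0139
D          62       60     0.0667
F          17       12     2.0833
Sum = 17.275

17.275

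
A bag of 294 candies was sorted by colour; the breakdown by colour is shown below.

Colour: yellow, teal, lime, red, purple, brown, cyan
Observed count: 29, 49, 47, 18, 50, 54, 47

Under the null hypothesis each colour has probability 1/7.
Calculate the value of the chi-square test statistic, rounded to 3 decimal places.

25.048

Expected count for each of the 7 categories: 294/7 = 42.
yellow: (29 − 42)²/42 = 169/42 = 4.0238
teal: (49 − 42)²/42 = 49/42 = 1.1667
lime: (47 − 42)²/42 = 25/42 = 0.5952
red: (18 − 42)²/42 = 576/42 = 13.7143
purple: (50 − 42)²/42 = 64/42 = 1.5238
brown: (54 − 42)²/42 = 144/42 = 3.4286
cyan: (47 − 42)²/42 = 25/42 = 0.5952
Sum = 25.048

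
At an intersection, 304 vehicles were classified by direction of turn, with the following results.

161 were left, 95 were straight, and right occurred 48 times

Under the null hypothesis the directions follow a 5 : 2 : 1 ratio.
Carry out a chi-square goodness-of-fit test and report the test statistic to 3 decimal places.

11.808

Ratio total = 8. Expected counts: 304×5/8 = 190, 304×2/8 = 76, 304×1/8 = 38.
cat           O        E   (O−E)²/E
left        161      190     4.4263
straight     95       76     4.7500
right        48       38     2.6316
Sum = 11.808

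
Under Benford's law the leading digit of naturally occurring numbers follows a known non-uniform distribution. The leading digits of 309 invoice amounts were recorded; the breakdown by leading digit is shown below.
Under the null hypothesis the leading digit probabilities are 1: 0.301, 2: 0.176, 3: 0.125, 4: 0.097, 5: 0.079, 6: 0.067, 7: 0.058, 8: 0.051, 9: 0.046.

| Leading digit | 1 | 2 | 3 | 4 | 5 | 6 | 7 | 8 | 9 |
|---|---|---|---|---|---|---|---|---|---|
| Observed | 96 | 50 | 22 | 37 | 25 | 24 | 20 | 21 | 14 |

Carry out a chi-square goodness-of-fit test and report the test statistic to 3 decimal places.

11.779

Expected counts E_i = n·p_i: 309×0.301 = 93.009, 309×0.176 = 54.384, 309×0.125 = 38.625, 309×0.097 = 29.973, 309×0.079 = 24.411, 309×0.067 = 20.703, 309×0.058 = 17.922, 309×0.051 = 15.759, 309×0.046 = 14.214.
cat         O        E   (O−E)²/E
1          96   93.009     0.0962
2          50   54.384     0.3534
3          22   38.625     7.1557
4          37   29.973     1.6474
5          25   24.411     0.0142
6          24   20.703     0.5251
7          20   17.922     0.2409
8          21   15.759     1.7430
9          14   14.214     0.0032
Sum = 11.779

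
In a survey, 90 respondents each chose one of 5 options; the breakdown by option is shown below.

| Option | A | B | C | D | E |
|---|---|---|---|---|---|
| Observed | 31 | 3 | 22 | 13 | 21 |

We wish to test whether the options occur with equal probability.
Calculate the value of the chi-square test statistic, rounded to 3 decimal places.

24.667

Expected count for each of the 5 categories: 90/5 = 18.
χ² = (31−18)²/18 + (3−18)²/18 + (22−18)²/18 + (13−18)²/18 + (21−18)²/18
   = 9.3889 + 12.5000 + 0.8889 + 1.3889 + 0.5000
Sum = 24.667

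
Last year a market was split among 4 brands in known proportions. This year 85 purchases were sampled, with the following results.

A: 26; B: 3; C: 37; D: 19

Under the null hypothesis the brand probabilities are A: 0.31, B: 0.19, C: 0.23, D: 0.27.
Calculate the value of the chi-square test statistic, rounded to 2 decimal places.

26.97

Expected counts E_i = n·p_i: 85×0.31 = 26.35, 85×0.19 = 16.15, 85×0.23 = 19.55, 85×0.27 = 22.95.
χ² = (26−26.35)²/26.35 + (3−16.15)²/16.15 + (37−19.55)²/19.55 + (19−22.95)²/22.95
   = 0.005 + 10.707 + 15.576 + 0.680
Sum = 26.97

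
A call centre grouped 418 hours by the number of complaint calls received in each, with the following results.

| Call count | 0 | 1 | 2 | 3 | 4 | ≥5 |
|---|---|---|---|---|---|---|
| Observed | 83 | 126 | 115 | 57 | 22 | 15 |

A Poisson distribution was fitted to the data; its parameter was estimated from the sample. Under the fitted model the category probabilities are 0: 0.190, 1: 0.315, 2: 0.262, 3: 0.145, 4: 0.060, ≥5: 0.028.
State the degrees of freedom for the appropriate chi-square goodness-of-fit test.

There are k = 6 categories and 1 parameter estimated from the data, so df = 6 − 1 − 1 = 4.

4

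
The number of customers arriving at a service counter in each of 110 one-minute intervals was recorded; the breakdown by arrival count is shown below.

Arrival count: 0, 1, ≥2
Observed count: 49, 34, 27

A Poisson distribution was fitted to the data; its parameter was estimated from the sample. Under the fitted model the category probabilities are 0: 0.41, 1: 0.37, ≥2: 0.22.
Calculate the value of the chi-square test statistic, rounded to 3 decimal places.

Expected counts E_i = n·p_i: 110×0.41 = 45.1, 110×0.37 = 40.7, 110×0.22 = 24.2.
χ² = (49−45.1)²/45.1 + (34−40.7)²/40.7 + (27−24.2)²/24.2
   = 0.3373 + 1.1029 + 0.3240
Sum = 1.764

1.764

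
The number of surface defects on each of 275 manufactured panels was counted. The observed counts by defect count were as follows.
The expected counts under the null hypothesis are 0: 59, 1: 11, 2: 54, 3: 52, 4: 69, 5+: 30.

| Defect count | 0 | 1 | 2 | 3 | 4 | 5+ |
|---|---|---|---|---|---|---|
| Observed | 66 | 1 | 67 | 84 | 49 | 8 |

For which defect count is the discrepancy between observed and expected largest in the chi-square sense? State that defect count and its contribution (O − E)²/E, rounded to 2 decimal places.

cat         O        E   (O−E)²/E
0          66       59      0.831
1           1       11      9.091
2          67       54      3.130
3          84       52     19.692
4          49       69      5.797
5+          8       30     16.133
The largest term is for 3: 19.69.

3, 19.69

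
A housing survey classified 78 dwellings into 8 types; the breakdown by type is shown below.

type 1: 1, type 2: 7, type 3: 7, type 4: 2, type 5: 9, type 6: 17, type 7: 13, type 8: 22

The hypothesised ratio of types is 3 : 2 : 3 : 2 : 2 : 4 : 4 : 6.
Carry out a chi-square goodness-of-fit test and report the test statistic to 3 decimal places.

14.944

Ratio total = 26. Expected counts: 78×3/26 = 9, 78×2/26 = 6, 78×3/26 = 9, 78×2/26 = 6, 78×2/26 = 6, 78×4/26 = 12, 78×4/26 = 12, 78×6/26 = 18.
χ² = (1−9)²/9 + (7−6)²/6 + (7−9)²/9 + (2−6)²/6 + (9−6)²/6 + (17−12)²/12 + (13−12)²/12 + (22−18)²/18
   = 7.1111 + 0.1667 + 0.4444 + 2.6667 + 1.5000 + 2.0833 + 0.0833 + 0.8889
Sum = 14.944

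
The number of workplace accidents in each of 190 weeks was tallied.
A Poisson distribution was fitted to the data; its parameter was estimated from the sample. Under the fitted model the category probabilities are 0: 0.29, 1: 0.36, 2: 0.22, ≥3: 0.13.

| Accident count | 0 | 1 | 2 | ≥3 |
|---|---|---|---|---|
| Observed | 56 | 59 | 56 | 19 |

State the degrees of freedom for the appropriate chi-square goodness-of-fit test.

There are k = 4 categories and 1 parameter estimated from the data, so df = 4 − 1 − 1 = 2.

2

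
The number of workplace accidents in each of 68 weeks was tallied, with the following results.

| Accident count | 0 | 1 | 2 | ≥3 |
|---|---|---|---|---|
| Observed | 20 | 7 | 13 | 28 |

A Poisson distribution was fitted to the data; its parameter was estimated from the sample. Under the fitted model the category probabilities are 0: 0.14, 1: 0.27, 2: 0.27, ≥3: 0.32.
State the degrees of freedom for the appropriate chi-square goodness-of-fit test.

There are k = 4 categories and 1 parameter estimated from the data, so df = 4 − 1 − 1 = 2.

2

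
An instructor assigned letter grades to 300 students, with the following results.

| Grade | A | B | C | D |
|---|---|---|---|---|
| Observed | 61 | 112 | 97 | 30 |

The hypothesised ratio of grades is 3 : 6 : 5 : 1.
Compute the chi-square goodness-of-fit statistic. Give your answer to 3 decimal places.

Ratio total = 15. Expected counts: 300×3/15 = 60, 300×6/15 = 120, 300×5/15 = 100, 300×1/15 = 20.
A: (61 − 60)²/60 = 1/60 = 0.0167
B: (112 − 120)²/120 = 64/120 = 0.5333
C: (97 − 100)²/100 = 9/100 = 0.0900
D: (30 − 20)²/20 = 100/20 = 5.0000
Sum = 5.640

5.640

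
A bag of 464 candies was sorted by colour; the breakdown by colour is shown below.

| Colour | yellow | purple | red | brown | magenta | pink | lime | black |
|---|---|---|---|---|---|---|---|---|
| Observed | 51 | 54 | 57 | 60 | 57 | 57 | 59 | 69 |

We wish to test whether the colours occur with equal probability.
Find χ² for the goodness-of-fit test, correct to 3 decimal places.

Under H₀ each category has probability 1/8, so each expected count is 464/8 = 58.
cat          O        E   (O−E)²/E
yellow      51       58     0.8448
purple      54       58     0.2759
red         57       58     0.0172
brown       60       58     0.0690
magenta     57       58     0.0172
pink        57       58     0.0172
lime        59       58     0.0172
black       69       58     2.0862
Sum = 3.345

3.345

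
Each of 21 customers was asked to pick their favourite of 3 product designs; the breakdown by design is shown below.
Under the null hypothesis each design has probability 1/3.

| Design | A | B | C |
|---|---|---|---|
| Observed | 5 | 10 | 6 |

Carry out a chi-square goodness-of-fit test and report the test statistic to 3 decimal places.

2.000

Under H₀ each category has probability 1/3, so each expected count is 21/3 = 7.
A: (5 − 7)²/7 = 4/7 = 0.5714
B: (10 − 7)²/7 = 9/7 = 1.2857
C: (6 − 7)²/7 = 1/7 = 0.1429
Sum = 2.000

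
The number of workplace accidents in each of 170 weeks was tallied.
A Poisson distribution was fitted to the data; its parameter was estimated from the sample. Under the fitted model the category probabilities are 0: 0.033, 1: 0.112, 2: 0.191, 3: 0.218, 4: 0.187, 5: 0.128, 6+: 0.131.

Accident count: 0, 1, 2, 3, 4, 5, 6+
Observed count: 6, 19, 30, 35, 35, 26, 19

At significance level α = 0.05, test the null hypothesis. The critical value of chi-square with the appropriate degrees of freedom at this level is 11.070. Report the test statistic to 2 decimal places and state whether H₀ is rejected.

Expected counts E_i = n·p_i: 170×0.033 = 5.61, 170×0.112 = 19.04, 170×0.191 = 32.47, 170×0.218 = 37.06, 170×0.187 = 31.79, 170×0.128 = 21.76, 170×0.131 = 22.27.
cat         O        E   (O−E)²/E
0           6     5.61      0.027
1          19    19.04      0.000
2          30    32.47      0.188
3          35    37.06      0.115
4          35    31.79      0.324
5          26    21.76      0.826
6+         19    22.27      0.480
Sum = 1.96
df = 5. Since 1.96 < 11.070, we do not reject H₀.

1.96; do not reject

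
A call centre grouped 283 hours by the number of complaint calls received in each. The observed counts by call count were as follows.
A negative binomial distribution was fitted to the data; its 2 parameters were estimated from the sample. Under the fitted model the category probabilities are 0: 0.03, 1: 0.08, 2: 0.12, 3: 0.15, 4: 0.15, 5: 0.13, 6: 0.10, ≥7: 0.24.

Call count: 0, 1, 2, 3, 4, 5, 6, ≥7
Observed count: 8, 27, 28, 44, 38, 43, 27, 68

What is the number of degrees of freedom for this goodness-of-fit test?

5

There are k = 8 categories and 2 parameters estimated from the data, so df = 8 − 1 − 2 = 5.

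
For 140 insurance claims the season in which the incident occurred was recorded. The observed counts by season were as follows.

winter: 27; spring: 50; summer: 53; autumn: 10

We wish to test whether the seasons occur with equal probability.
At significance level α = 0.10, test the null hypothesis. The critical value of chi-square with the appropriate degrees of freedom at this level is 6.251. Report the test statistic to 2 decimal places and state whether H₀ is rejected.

Expected count for each of the 4 categories: 140/4 = 35.
χ² = (27−35)²/35 + (50−35)²/35 + (53−35)²/35 + (10−35)²/35
   = 1.829 + 6.429 + 9.257 + 17.857
Sum = 35.37
df = 3. Since 35.37 > 6.251, we reject H₀.

35.37; reject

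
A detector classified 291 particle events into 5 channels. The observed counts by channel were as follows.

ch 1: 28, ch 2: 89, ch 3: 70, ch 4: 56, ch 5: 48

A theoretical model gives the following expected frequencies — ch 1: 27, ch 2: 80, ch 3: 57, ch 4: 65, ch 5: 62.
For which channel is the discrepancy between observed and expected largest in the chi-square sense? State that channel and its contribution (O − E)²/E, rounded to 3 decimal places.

ch 1: (28 − 27)²/27 = 1/27 = 0.0370
ch 2: (89 − 80)²/80 = 81/80 = 1.0125
ch 3: (70 − 57)²/57 = 169/57 = 2.9649
ch 4: (56 − 65)²/65 = 81/65 = 1.2462
ch 5: (48 − 62)²/62 = 196/62 = 3.1613
The largest term is for ch 5: 3.161.

ch 5, 3.161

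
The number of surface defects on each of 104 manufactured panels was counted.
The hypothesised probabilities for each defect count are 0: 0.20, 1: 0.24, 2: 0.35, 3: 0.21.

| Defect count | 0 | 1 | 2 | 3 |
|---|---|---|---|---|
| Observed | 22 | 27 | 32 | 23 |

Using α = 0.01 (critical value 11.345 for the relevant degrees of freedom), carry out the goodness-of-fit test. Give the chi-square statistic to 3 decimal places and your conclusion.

0.829; do not reject

Expected counts E_i = n·p_i: 104×0.20 = 20.8, 104×0.24 = 24.96, 104×0.35 = 36.4, 104×0.21 = 21.84.
0: (22 − 20.8)²/20.8 = 1.44/20.8 = 0.0692
1: (27 − 24.96)²/24.96 = 4.1616/24.96 = 0.1667
2: (32 − 36.4)²/36.4 = 19.36/36.4 = 0.5319
3: (23 − 21.84)²/21.84 = 1.3456/21.84 = 0.0616
Sum = 0.829
df = 3. Since 0.829 < 11.345, we do not reject H₀.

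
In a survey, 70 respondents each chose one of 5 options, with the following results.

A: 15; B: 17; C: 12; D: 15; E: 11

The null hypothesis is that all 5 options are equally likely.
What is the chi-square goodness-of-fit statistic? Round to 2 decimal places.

Expected count for each of the 5 categories: 70/5 = 14.
A: (15 − 14)²/14 = 1/14 = 0.071
B: (17 − 14)²/14 = 9/14 = 0.643
C: (12 − 14)²/14 = 4/14 = 0.286
D: (15 − 14)²/14 = 1/14 = 0.071
E: (11 − 14)²/14 = 9/14 = 0.643
Sum = 1.71

1.71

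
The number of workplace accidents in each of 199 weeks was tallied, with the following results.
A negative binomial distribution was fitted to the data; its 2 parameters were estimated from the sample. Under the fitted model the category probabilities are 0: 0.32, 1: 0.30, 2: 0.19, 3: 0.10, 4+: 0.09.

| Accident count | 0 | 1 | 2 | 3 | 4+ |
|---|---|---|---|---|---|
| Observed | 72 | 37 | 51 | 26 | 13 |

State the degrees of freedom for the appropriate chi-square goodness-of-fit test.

2

There are k = 5 categories and 2 parameters estimated from the data, so df = 5 − 1 − 2 = 2.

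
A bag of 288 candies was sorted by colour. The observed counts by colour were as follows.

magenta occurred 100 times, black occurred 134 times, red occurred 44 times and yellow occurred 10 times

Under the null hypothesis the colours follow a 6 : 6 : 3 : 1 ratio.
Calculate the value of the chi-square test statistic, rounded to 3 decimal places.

Ratio total = 16. Expected counts: 288×6/16 = 108, 288×6/16 = 108, 288×3/16 = 54, 288×1/16 = 18.
cat          O        E   (O−E)²/E
magenta    100      108     0.5926
black      134      108     6.2593
red         44       54     1.8519
yellow      10       18     3.5556
Sum = 12.259

12.259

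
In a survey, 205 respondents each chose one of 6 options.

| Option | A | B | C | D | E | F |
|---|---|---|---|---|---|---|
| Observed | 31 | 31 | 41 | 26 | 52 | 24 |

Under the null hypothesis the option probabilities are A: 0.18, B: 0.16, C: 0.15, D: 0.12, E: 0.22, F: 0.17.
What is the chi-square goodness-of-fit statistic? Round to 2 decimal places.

Expected counts E_i = n·p_i: 205×0.18 = 36.9, 205×0.16 = 32.8, 205×0.15 = 30.75, 205×0.12 = 24.6, 205×0.22 = 45.1, 205×0.17 = 34.85.
cat         O        E   (O−E)²/E
A          31     36.9      0.943
B          31     32.8      0.099
C          41    30.75      3.417
D          26     24.6      0.080
E          52     45.1      1.056
F          24    34.85      3.378
Sum = 8.97

8.97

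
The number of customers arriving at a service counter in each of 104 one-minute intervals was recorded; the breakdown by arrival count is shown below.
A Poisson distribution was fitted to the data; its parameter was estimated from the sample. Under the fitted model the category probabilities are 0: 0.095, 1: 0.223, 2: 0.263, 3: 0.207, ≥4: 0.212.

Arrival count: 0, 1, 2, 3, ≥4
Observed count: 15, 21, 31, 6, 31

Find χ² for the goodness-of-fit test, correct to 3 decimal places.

18.182

Expected counts E_i = n·p_i: 104×0.095 = 9.88, 104×0.223 = 23.192, 104×0.263 = 27.352, 104×0.207 = 21.528, 104×0.212 = 22.048.
cat         O        E   (O−E)²/E
0          15     9.88     2.6533
1          21   23.192     0.2072
2          31   27.352     0.4865
3           6   21.528    11.2002
≥4         31   22.048     3.6347
Sum = 18.182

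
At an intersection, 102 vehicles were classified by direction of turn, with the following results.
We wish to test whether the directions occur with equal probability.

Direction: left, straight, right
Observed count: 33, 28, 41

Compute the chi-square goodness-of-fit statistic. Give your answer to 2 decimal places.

Expected count for each of the 3 categories: 102/3 = 34.
cat           O        E   (O−E)²/E
left         33       34      0.029
straight     28       34      1.059
right        41       34      1.441
Sum = 2.53

2.53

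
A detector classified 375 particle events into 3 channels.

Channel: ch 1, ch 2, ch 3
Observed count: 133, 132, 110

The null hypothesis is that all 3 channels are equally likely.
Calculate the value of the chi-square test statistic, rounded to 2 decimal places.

Under H₀ each category has probability 1/3, so each expected count is 375/3 = 125.
ch 1: (133 − 125)²/125 = 64/125 = 0.512
ch 2: (132 − 125)²/125 = 49/125 = 0.392
ch 3: (110 − 125)²/125 = 225/125 = 1.800
Sum = 2.70

2.70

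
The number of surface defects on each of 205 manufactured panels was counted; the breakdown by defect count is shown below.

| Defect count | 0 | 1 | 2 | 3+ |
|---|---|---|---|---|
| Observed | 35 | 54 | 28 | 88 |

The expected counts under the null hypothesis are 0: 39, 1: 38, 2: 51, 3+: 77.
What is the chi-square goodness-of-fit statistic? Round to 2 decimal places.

19.09

0: (35 − 39)²/39 = 16/39 = 0.410
1: (54 − 38)²/38 = 256/38 = 6.737
2: (28 − 51)²/51 = 529/51 = 10.373
3+: (88 − 77)²/77 = 121/77 = 1.571
Sum = 19.09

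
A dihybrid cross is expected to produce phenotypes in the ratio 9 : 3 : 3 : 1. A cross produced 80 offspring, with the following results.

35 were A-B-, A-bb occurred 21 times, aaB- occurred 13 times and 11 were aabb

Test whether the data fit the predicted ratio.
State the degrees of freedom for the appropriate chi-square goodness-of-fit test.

3

There are k = 4 categories and no parameters were estimated from the data, so df = 4 − 1 = 3.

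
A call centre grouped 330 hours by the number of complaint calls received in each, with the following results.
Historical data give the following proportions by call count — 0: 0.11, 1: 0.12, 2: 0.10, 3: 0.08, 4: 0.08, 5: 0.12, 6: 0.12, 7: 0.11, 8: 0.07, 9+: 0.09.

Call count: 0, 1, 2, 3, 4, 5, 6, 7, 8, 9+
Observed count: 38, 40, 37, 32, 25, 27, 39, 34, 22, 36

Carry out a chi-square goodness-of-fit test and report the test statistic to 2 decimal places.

Expected counts E_i = n·p_i: 330×0.11 = 36.3, 330×0.12 = 39.6, 330×0.10 = 33, 330×0.08 = 26.4, 330×0.08 = 26.4, 330×0.12 = 39.6, 330×0.12 = 39.6, 330×0.11 = 36.3, 330×0.07 = 23.1, 330×0.09 = 29.7.
cat         O        E   (O−E)²/E
0          38     36.3      0.080
1          40     39.6      0.004
2          37       33      0.485
3          32     26.4      1.188
4          25     26.4      0.074
5          27     39.6      4.009
6          39     39.6      0.009
7          34     36.3      0.146
8          22     23.1      0.052
9+         36     29.7      1.336
Sum = 7.38

7.38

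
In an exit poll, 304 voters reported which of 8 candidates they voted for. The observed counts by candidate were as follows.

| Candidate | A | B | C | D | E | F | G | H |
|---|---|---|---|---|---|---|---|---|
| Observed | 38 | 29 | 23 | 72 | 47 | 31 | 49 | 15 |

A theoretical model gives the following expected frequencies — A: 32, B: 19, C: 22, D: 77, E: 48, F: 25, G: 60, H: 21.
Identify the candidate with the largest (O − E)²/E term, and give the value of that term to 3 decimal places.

B, 5.263

A: (38 − 32)²/32 = 36/32 = 1.1250
B: (29 − 19)²/19 = 100/19 = 5.2632
C: (23 − 22)²/22 = 1/22 = 0.0455
D: (72 − 77)²/77 = 25/77 = 0.3247
E: (47 − 48)²/48 = 1/48 = 0.0208
F: (31 − 25)²/25 = 36/25 = 1.4400
G: (49 − 60)²/60 = 121/60 = 2.0167
H: (15 − 21)²/21 = 36/21 = 1.7143
The largest term is for B: 5.263.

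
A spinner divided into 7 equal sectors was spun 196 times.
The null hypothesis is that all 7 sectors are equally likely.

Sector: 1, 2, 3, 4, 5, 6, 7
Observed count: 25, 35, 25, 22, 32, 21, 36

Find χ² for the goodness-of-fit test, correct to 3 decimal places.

8.286

Expected count for each of the 7 categories: 196/7 = 28.
χ² = (25−28)²/28 + (35−28)²/28 + (25−28)²/28 + (22−28)²/28 + (32−28)²/28 + (21−28)²/28 + (36−28)²/28
   = 0.3214 + 1.7500 + 0.3214 + 1.2857 + 0.5714 + 1.7500 + 2.2857
Sum = 8.286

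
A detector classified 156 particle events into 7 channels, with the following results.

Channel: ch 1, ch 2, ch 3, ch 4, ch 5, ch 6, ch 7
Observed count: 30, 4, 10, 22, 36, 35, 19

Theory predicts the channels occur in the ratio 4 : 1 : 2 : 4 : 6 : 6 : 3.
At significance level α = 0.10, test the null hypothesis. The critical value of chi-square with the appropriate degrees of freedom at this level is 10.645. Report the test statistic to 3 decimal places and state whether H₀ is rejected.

2.750; do not reject

Ratio total = 26. Expected counts: 156×4/26 = 24, 156×1/26 = 6, 156×2/26 = 12, 156×4/26 = 24, 156×6/26 = 36, 156×6/26 = 36, 156×3/26 = 18.
ch 1: (30 − 24)²/24 = 36/24 = 1.5000
ch 2: (4 − 6)²/6 = 4/6 = 0.6667
ch 3: (10 − 12)²/12 = 4/12 = 0.3333
ch 4: (22 − 24)²/24 = 4/24 = 0.1667
ch 5: (36 − 36)²/36 = 0/36 = 0.0000
ch 6: (35 − 36)²/36 = 1/36 = 0.0278
ch 7: (19 − 18)²/18 = 1/18 = 0.0556
Sum = 2.750
df = 6. Since 2.750 < 10.645, we do not reject H₀.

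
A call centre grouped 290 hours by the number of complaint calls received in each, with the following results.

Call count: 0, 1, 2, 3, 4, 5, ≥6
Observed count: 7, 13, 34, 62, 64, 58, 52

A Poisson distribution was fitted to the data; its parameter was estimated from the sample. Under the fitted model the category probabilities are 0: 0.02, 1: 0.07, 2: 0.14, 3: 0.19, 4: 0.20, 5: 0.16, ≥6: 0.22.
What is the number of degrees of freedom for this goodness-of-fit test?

5

There are k = 7 categories and 1 parameter estimated from the data, so df = 7 − 1 − 1 = 5.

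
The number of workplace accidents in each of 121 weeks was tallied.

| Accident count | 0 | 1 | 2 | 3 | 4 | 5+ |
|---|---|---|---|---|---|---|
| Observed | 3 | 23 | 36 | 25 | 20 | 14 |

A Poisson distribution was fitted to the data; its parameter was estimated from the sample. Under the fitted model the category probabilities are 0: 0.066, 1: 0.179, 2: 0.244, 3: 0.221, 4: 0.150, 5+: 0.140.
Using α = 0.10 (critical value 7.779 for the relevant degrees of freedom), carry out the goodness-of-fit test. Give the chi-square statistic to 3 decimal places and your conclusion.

Expected counts E_i = n·p_i: 121×0.066 = 7.986, 121×0.179 = 21.659, 121×0.244 = 29.524, 121×0.221 = 26.741, 121×0.150 = 18.15, 121×0.140 = 16.94.
0: (3 − 7.986)²/7.986 = 24.860196/7.986 = 3.1130
1: (23 − 21.659)²/21.659 = 1.798281/21.659 = 0.0830
2: (36 − 29.524)²/29.524 = 41.938576/29.524 = 1.4205
3: (25 − 26.741)²/26.741 = 3.031081/26.741 = 0.1133
4: (20 − 18.15)²/18.15 = 3.4225/18.15 = 0.1886
5+: (14 − 16.94)²/16.94 = 8.6436/16.94 = 0.5102
Sum = 5.429
df = 4. Since 5.429 < 7.779, we do not reject H₀.

5.429; do not reject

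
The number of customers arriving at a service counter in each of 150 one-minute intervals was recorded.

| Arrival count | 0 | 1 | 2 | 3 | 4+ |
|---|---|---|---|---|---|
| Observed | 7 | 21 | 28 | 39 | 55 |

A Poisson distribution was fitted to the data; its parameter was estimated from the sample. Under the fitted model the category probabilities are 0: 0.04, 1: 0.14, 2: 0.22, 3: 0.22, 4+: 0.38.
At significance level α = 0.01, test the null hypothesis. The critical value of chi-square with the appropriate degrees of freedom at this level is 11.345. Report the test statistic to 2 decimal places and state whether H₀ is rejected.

Expected counts E_i = n·p_i: 150×0.04 = 6, 150×0.14 = 21, 150×0.22 = 33, 150×0.22 = 33, 150×0.38 = 57.
0: (7 − 6)²/6 = 1/6 = 0.167
1: (21 − 21)²/21 = 0/21 = 0.000
2: (28 − 33)²/33 = 25/33 = 0.758
3: (39 − 33)²/33 = 36/33 = 1.091
4+: (55 − 57)²/57 = 4/57 = 0.070
Sum = 2.09
df = 3. Since 2.09 < 11.345, we do not reject H₀.

2.09; do not reject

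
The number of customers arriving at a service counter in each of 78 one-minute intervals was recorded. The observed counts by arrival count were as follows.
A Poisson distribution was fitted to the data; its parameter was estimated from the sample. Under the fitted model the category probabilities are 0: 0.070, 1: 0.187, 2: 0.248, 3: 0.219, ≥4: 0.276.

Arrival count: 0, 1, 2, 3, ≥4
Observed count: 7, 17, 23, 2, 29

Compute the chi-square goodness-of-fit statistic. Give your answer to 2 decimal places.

17.43

Expected counts E_i = n·p_i: 78×0.070 = 5.46, 78×0.187 = 14.586, 78×0.248 = 19.344, 78×0.219 = 17.082, 78×0.276 = 21.528.
cat         O        E   (O−E)²/E
0           7     5.46      0.434
1          17   14.586      0.400
2          23   19.344      0.691
3           2   17.082     13.316
≥4         29   21.528      2.593
Sum = 17.43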